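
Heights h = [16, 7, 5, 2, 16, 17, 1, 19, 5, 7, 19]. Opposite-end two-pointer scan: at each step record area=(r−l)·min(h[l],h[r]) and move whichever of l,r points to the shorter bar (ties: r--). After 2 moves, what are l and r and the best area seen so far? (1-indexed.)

[1,11] min(16,19)*10=160 best=160 * → l++
[2,11] min(7,19)*9=63 best=160 → l++

l=3, r=11, best area=160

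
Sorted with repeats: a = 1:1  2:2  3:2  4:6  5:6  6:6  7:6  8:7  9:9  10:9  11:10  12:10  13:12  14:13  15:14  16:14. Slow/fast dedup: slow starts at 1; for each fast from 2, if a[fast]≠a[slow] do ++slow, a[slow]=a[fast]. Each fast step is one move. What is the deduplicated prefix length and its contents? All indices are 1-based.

slow=1 fast=2: a[fast]=2≠a[slow]=1 write a[2]=2, slow++,fast++
slow=2 fast=3: a[fast]=2=a[slow] dup, fast++
slow=2 fast=4: a[fast]=6≠a[slow]=2 write a[3]=6, slow++,fast++
slow=3 fast=5: a[fast]=6=a[slow] dup, fast++
slow=3 fast=6: a[fast]=6=a[slow] dup, fast++
slow=3 fast=7: a[fast]=6=a[slow] dup, fast++
slow=3 fast=8: a[fast]=7≠a[slow]=6 write a[4]=7, slow++,fast++
slow=4 fast=9: a[fast]=9≠a[slow]=7 write a[5]=9, slow++,fast++
slow=5 fast=10: a[fast]=9=a[slow] dup, fast++
slow=5 fast=11: a[fast]=10≠a[slow]=9 write a[6]=10, slow++,fast++
slow=6 fast=12: a[fast]=10=a[slow] dup, fast++
slow=6 fast=13: a[fast]=12≠a[slow]=10 write a[7]=12, slow++,fast++
slow=7 fast=14: a[fast]=13≠a[slow]=12 write a[8]=13, slow++,fast++
slow=8 fast=15: a[fast]=14≠a[slow]=13 write a[9]=14, slow++,fast++
slow=9 fast=16: a[fast]=14=a[slow] dup, fast++

length 9; prefix = [1, 2, 6, 7, 9, 10, 12, 13, 14]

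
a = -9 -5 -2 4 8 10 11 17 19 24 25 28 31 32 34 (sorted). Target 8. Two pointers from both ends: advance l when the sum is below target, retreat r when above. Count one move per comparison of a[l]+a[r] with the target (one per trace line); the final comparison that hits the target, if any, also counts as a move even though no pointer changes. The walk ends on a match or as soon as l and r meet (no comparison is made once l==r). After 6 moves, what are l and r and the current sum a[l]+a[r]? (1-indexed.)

[1,15] -9+34=25 >8 → r--
[1,14] -9+32=23 >8 → r--
[1,13] -9+31=22 >8 → r--
[1,12] -9+28=19 >8 → r--
[1,11] -9+25=16 >8 → r--
[1,10] -9+24=15 >8 → r--

l=1, r=9, sum=10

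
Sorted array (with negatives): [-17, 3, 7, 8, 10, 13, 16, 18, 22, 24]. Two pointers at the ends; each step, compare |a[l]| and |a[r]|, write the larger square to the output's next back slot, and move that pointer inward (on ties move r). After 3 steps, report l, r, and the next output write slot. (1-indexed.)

l=1, r=7, next write slot=7

[1,10] |-17|<=|24| out[10]=576 → r--
[1,9] |-17|<=|22| out[9]=484 → r--
[1,8] |-17|<=|18| out[8]=324 → r--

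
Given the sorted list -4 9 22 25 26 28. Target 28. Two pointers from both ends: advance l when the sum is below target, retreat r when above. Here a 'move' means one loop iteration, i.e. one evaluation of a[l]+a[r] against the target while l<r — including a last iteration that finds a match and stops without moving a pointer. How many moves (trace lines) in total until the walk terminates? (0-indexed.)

5 moves

[0,5] -4+28=24 <28 → l++
[1,5] 9+28=37 >28 → r--
[1,4] 9+26=35 >28 → r--
[1,3] 9+25=34 >28 → r--
[1,2] 9+22=31 >28 → r--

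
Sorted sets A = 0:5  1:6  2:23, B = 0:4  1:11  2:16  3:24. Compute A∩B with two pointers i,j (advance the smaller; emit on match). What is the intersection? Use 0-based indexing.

intersection = []

i=0 j=0: 5>4, j++
i=0 j=1: 5<11, i++
i=1 j=1: 6<11, i++
i=2 j=1: 23>11, j++
i=2 j=2: 23>16, j++
i=2 j=3: 23<24, i++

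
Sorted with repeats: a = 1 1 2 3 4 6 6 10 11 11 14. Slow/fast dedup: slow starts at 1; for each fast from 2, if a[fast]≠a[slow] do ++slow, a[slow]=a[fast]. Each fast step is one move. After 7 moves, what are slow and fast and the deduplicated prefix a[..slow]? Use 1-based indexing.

slow=6, fast=9, prefix=[1, 2, 3, 4, 6, 10]

slow=1 fast=2: a[fast]=1=a[slow] dup, fast++
slow=1 fast=3: a[fast]=2≠a[slow]=1 write a[2]=2, slow++,fast++
slow=2 fast=4: a[fast]=3≠a[slow]=2 write a[3]=3, slow++,fast++
slow=3 fast=5: a[fast]=4≠a[slow]=3 write a[4]=4, slow++,fast++
slow=4 fast=6: a[fast]=6≠a[slow]=4 write a[5]=6, slow++,fast++
slow=5 fast=7: a[fast]=6=a[slow] dup, fast++
slow=5 fast=8: a[fast]=10≠a[slow]=6 write a[6]=10, slow++,fast++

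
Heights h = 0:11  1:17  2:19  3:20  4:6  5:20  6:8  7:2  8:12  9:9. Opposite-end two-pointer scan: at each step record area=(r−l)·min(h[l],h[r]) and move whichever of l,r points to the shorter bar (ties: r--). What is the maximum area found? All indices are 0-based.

[0,9] min(11,9)*9=81 best=81 * → r--
[0,8] min(11,12)*8=88 best=88 * → l++
[1,8] min(17,12)*7=84 best=88 → r--
[1,7] min(17,2)*6=12 best=88 → r--
[1,6] min(17,8)*5=40 best=88 → r--
[1,5] min(17,20)*4=68 best=88 → l++
[2,5] min(19,20)*3=57 best=88 → l++
[3,5] min(20,20)*2=40 best=88 → r--
[3,4] min(20,6)*1=6 best=88 → r--

max area = 88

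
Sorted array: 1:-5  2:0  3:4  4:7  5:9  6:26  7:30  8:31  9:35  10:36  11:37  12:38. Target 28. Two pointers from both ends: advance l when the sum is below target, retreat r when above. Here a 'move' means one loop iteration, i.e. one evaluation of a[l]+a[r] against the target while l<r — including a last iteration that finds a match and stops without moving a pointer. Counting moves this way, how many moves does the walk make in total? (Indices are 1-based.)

[1,12] -5+38=33 >28 → r--
[1,11] -5+37=32 >28 → r--
[1,10] -5+36=31 >28 → r--
[1,9] -5+35=30 >28 → r--
[1,8] -5+31=26 <28 → l++
[2,8] 0+31=31 >28 → r--
[2,7] 0+30=30 >28 → r--
[2,6] 0+26=26 <28 → l++
[3,6] 4+26=30 >28 → r--
[3,5] 4+9=13 <28 → l++
[4,5] 7+9=16 <28 → l++

11 moves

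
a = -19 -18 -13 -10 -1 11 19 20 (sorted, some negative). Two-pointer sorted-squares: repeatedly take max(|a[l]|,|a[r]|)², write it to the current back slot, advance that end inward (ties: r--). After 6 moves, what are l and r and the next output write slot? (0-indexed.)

l=0 r=7: |-19|<=|20| out[7]=400, r--
l=0 r=6: |-19|<=|19| out[6]=361, r--
l=0 r=5: |-19|>|11| out[5]=361, l++
l=1 r=5: |-18|>|11| out[4]=324, l++
l=2 r=5: |-13|>|11| out[3]=169, l++
l=3 r=5: |-10|<=|11| out[2]=121, r--

l=3, r=4, next write slot=1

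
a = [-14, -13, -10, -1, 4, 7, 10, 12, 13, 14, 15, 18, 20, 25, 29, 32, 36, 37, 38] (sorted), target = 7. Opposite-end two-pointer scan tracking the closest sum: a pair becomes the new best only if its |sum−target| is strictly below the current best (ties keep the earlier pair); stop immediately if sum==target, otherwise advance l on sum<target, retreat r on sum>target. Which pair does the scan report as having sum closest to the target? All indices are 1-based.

l=1 r=19: -14+38=24 d=17 *, r--
l=1 r=18: -14+37=23 d=16 *, r--
l=1 r=17: -14+36=22 d=15 *, r--
l=1 r=16: -14+32=18 d=11 *, r--
l=1 r=15: -14+29=15 d=8 *, r--
l=1 r=14: -14+25=11 d=4 *, r--
l=1 r=13: -14+20=6 d=1 *, l++
l=2 r=13: -13+20=7 d=0 *, stop

pair (-13, 20) with sum 7 (|Δ|=0)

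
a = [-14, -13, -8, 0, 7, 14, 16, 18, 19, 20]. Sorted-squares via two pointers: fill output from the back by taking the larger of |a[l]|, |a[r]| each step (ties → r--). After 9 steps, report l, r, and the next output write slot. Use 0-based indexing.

l=0 r=9: |-14|<=|20| out[9]=400, r--
l=0 r=8: |-14|<=|19| out[8]=361, r--
l=0 r=7: |-14|<=|18| out[7]=324, r--
l=0 r=6: |-14|<=|16| out[6]=256, r--
l=0 r=5: |-14|<=|14| out[5]=196, r--
l=0 r=4: |-14|>|7| out[4]=196, l++
l=1 r=4: |-13|>|7| out[3]=169, l++
l=2 r=4: |-8|>|7| out[2]=64, l++
l=3 r=4: |0|<=|7| out[1]=49, r--

l=3, r=3, next write slot=0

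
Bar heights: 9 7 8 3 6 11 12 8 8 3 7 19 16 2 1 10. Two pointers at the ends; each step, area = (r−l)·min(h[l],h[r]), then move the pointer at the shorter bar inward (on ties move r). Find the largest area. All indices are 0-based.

[0,15] min(9,10)*15=135 best=135 * → l++
[1,15] min(7,10)*14=98 best=135 → l++
[2,15] min(8,10)*13=104 best=135 → l++
[3,15] min(3,10)*12=36 best=135 → l++
[4,15] min(6,10)*11=66 best=135 → l++
[5,15] min(11,10)*10=100 best=135 → r--
[5,14] min(11,1)*9=9 best=135 → r--
[5,13] min(11,2)*8=16 best=135 → r--
[5,12] min(11,16)*7=77 best=135 → l++
[6,12] min(12,16)*6=72 best=135 → l++
[7,12] min(8,16)*5=40 best=135 → l++
[8,12] min(8,16)*4=32 best=135 → l++
[9,12] min(3,16)*3=9 best=135 → l++
[10,12] min(7,16)*2=14 best=135 → l++
[11,12] min(19,16)*1=16 best=135 → r--

max area = 135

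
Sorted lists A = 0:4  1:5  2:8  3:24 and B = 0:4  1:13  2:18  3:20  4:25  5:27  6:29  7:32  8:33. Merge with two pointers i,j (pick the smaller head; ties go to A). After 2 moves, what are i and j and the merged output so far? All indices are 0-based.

i=0 j=0: A[i]=4<=B[j]=4 take 4, i++
i=1 j=0: A[i]=5>B[j]=4 take 4, j++

i=1, j=1, merged so far=[4, 4]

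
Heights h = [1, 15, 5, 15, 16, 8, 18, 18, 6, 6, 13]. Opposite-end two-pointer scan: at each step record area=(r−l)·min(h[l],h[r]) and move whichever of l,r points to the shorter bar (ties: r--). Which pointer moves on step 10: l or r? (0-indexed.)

l=0 r=10: min(1,13)*10=10 best=10 *, l++
l=1 r=10: min(15,13)*9=117 best=117 *, r--
l=1 r=9: min(15,6)*8=48 best=117, r--
l=1 r=8: min(15,6)*7=42 best=117, r--
l=1 r=7: min(15,18)*6=90 best=117, l++
l=2 r=7: min(5,18)*5=25 best=117, l++
l=3 r=7: min(15,18)*4=60 best=117, l++
l=4 r=7: min(16,18)*3=48 best=117, l++
l=5 r=7: min(8,18)*2=16 best=117, l++
l=6 r=7: min(18,18)*1=18 best=117, r--

r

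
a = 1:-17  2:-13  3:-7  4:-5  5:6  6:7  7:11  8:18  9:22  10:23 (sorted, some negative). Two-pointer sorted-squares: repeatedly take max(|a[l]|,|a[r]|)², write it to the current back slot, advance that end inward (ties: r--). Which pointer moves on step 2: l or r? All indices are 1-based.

l=1 r=10: |-17|<=|23| out[10]=529, r--
l=1 r=9: |-17|<=|22| out[9]=484, r--

r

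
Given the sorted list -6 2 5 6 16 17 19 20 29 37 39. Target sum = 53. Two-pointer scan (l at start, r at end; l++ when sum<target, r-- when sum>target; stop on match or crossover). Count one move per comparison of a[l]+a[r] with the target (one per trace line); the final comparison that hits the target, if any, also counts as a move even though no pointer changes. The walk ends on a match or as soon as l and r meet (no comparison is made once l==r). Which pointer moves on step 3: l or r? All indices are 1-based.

l=1 r=11: -6+39=33 <53, l++
l=2 r=11: 2+39=41 <53, l++
l=3 r=11: 5+39=44 <53, l++

l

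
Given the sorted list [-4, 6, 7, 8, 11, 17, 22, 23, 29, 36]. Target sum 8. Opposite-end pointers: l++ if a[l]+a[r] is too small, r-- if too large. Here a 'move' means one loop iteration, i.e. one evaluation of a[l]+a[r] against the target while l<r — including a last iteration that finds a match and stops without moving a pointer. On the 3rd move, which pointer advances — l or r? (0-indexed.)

[0,9] -4+36=32 >8 → r--
[0,8] -4+29=25 >8 → r--
[0,7] -4+23=19 >8 → r--

r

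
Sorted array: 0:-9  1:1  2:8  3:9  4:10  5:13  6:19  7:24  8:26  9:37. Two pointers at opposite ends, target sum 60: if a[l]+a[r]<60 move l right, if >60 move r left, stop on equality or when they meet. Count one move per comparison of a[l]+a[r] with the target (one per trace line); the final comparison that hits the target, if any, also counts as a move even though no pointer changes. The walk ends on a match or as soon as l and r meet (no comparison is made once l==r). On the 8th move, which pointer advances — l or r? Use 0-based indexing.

r

[0,9] -9+37=28 <60 → l++
[1,9] 1+37=38 <60 → l++
[2,9] 8+37=45 <60 → l++
[3,9] 9+37=46 <60 → l++
[4,9] 10+37=47 <60 → l++
[5,9] 13+37=50 <60 → l++
[6,9] 19+37=56 <60 → l++
[7,9] 24+37=61 >60 → r--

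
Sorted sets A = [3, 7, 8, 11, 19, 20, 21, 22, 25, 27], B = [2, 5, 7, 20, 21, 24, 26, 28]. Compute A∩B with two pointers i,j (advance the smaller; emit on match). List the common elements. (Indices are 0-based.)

intersection = [7, 20, 21]

[i=0,j=0] 3>2 → j++
[i=0,j=1] 3<5 → i++
[i=1,j=1] 7>5 → j++
[i=1,j=2] 7==7 emit → i++,j++
[i=2,j=3] 8<20 → i++
[i=3,j=3] 11<20 → i++
[i=4,j=3] 19<20 → i++
[i=5,j=3] 20==20 emit → i++,j++
[i=6,j=4] 21==21 emit → i++,j++
[i=7,j=5] 22<24 → i++
[i=8,j=5] 25>24 → j++
[i=8,j=6] 25<26 → i++
[i=9,j=6] 27>26 → j++
[i=9,j=7] 27<28 → i++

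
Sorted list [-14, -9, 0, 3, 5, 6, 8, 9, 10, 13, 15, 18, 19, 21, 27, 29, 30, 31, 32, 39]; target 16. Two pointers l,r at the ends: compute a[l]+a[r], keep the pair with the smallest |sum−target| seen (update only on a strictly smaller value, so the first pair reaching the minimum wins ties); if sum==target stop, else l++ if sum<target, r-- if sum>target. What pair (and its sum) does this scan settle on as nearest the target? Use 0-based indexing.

pair (-14, 30) with sum 16 (|Δ|=0)

[0,19] -14+39=25 d=9 * → r--
[0,18] -14+32=18 d=2 * → r--
[0,17] -14+31=17 d=1 * → r--
[0,16] -14+30=16 d=0 * → stop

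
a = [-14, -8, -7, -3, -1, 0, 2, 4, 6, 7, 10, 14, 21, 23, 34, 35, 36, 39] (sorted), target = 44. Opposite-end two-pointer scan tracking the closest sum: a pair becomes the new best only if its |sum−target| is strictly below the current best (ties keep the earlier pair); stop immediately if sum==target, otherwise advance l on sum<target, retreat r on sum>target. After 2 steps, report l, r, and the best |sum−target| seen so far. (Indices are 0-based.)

l=2, r=17, best |Δ|=13

l=0 r=17: -14+39=25 d=19 *, l++
l=1 r=17: -8+39=31 d=13 *, l++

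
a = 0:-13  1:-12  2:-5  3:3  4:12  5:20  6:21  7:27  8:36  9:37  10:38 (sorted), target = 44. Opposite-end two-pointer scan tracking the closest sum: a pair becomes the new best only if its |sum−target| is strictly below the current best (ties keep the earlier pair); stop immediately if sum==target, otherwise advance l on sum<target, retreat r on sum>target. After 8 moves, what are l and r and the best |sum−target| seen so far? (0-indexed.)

l=0 r=10: -13+38=25 d=19 *, l++
l=1 r=10: -12+38=26 d=18 *, l++
l=2 r=10: -5+38=33 d=11 *, l++
l=3 r=10: 3+38=41 d=3 *, l++
l=4 r=10: 12+38=50 d=6, r--
l=4 r=9: 12+37=49 d=5, r--
l=4 r=8: 12+36=48 d=4, r--
l=4 r=7: 12+27=39 d=5, l++

l=5, r=7, best |Δ|=3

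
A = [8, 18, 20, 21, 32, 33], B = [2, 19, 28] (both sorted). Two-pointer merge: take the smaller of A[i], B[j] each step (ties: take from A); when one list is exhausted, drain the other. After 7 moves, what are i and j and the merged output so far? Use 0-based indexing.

i=0 j=0: A[i]=8>B[j]=2 take 2, j++
i=0 j=1: A[i]=8<=B[j]=19 take 8, i++
i=1 j=1: A[i]=18<=B[j]=19 take 18, i++
i=2 j=1: A[i]=20>B[j]=19 take 19, j++
i=2 j=2: A[i]=20<=B[j]=28 take 20, i++
i=3 j=2: A[i]=21<=B[j]=28 take 21, i++
i=4 j=2: A[i]=32>B[j]=28 take 28, j++

i=4, j=3, merged so far=[2, 8, 18, 19, 20, 21, 28]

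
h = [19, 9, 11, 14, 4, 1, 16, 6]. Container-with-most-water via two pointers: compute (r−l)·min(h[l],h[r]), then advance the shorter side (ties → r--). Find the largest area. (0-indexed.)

l=0 r=7: min(19,6)*7=42 best=42 *, r--
l=0 r=6: min(19,16)*6=96 best=96 *, r--
l=0 r=5: min(19,1)*5=5 best=96, r--
l=0 r=4: min(19,4)*4=16 best=96, r--
l=0 r=3: min(19,14)*3=42 best=96, r--
l=0 r=2: min(19,11)*2=22 best=96, r--
l=0 r=1: min(19,9)*1=9 best=96, r--

max area = 96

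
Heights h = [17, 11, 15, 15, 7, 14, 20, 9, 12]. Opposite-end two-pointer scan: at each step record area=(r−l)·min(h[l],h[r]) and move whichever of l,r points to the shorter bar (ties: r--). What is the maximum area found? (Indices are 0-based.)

max area = 102

[0,8] min(17,12)*8=96 best=96 * → r--
[0,7] min(17,9)*7=63 best=96 → r--
[0,6] min(17,20)*6=102 best=102 * → l++
[1,6] min(11,20)*5=55 best=102 → l++
[2,6] min(15,20)*4=60 best=102 → l++
[3,6] min(15,20)*3=45 best=102 → l++
[4,6] min(7,20)*2=14 best=102 → l++
[5,6] min(14,20)*1=14 best=102 → l++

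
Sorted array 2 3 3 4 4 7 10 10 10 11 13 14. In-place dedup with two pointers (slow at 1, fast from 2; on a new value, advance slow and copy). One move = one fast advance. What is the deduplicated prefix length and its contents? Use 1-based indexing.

slow=1 fast=2: a[fast]=3≠a[slow]=2 write a[2]=3, slow++,fast++
slow=2 fast=3: a[fast]=3=a[slow] dup, fast++
slow=2 fast=4: a[fast]=4≠a[slow]=3 write a[3]=4, slow++,fast++
slow=3 fast=5: a[fast]=4=a[slow] dup, fast++
slow=3 fast=6: a[fast]=7≠a[slow]=4 write a[4]=7, slow++,fast++
slow=4 fast=7: a[fast]=10≠a[slow]=7 write a[5]=10, slow++,fast++
slow=5 fast=8: a[fast]=10=a[slow] dup, fast++
slow=5 fast=9: a[fast]=10=a[slow] dup, fast++
slow=5 fast=10: a[fast]=11≠a[slow]=10 write a[6]=11, slow++,fast++
slow=6 fast=11: a[fast]=13≠a[slow]=11 write a[7]=13, slow++,fast++
slow=7 fast=12: a[fast]=14≠a[slow]=13 write a[8]=14, slow++,fast++

length 8; prefix = [2, 3, 4, 7, 10, 11, 13, 14]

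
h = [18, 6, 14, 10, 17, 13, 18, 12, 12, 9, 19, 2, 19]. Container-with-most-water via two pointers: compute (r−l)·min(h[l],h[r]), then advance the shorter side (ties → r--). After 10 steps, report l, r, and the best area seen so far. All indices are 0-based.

l=0 r=12: min(18,19)*12=216 best=216 *, l++
l=1 r=12: min(6,19)*11=66 best=216, l++
l=2 r=12: min(14,19)*10=140 best=216, l++
l=3 r=12: min(10,19)*9=90 best=216, l++
l=4 r=12: min(17,19)*8=136 best=216, l++
l=5 r=12: min(13,19)*7=91 best=216, l++
l=6 r=12: min(18,19)*6=108 best=216, l++
l=7 r=12: min(12,19)*5=60 best=216, l++
l=8 r=12: min(12,19)*4=48 best=216, l++
l=9 r=12: min(9,19)*3=27 best=216, l++

l=10, r=12, best area=216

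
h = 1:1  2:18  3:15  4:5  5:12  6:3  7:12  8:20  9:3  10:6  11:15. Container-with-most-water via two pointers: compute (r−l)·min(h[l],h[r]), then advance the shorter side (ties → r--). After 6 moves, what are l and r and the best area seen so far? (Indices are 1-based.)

l=4, r=8, best area=135

[1,11] min(1,15)*10=10 best=10 * → l++
[2,11] min(18,15)*9=135 best=135 * → r--
[2,10] min(18,6)*8=48 best=135 → r--
[2,9] min(18,3)*7=21 best=135 → r--
[2,8] min(18,20)*6=108 best=135 → l++
[3,8] min(15,20)*5=75 best=135 → l++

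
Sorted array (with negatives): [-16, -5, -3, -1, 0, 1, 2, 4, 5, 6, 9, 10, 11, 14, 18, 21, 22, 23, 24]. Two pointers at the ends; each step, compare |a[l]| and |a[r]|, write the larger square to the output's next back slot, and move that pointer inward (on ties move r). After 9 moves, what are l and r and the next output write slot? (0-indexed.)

l=1, r=10, next write slot=9

[0,18] |-16|<=|24| out[18]=576 → r--
[0,17] |-16|<=|23| out[17]=529 → r--
[0,16] |-16|<=|22| out[16]=484 → r--
[0,15] |-16|<=|21| out[15]=441 → r--
[0,14] |-16|<=|18| out[14]=324 → r--
[0,13] |-16|>|14| out[13]=256 → l++
[1,13] |-5|<=|14| out[12]=196 → r--
[1,12] |-5|<=|11| out[11]=121 → r--
[1,11] |-5|<=|10| out[10]=100 → r--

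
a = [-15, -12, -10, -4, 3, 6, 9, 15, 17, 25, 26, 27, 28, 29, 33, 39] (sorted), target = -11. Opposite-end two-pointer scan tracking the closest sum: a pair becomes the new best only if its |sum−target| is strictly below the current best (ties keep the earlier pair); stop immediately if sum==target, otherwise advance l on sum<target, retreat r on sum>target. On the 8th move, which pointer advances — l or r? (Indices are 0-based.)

r

[0,15] -15+39=24 d=35 * → r--
[0,14] -15+33=18 d=29 * → r--
[0,13] -15+29=14 d=25 * → r--
[0,12] -15+28=13 d=24 * → r--
[0,11] -15+27=12 d=23 * → r--
[0,10] -15+26=11 d=22 * → r--
[0,9] -15+25=10 d=21 * → r--
[0,8] -15+17=2 d=13 * → r--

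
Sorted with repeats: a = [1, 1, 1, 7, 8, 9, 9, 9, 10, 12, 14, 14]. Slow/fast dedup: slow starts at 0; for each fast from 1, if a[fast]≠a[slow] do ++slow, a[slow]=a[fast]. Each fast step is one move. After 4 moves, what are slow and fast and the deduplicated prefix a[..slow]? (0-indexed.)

slow=2, fast=5, prefix=[1, 7, 8]

(s=0,f=1) a[fast]=1=a[slow] dup → fast++
(s=0,f=2) a[fast]=1=a[slow] dup → fast++
(s=0,f=3) a[fast]=7≠a[slow]=1 write a[1]=7 → slow++,fast++
(s=1,f=4) a[fast]=8≠a[slow]=7 write a[2]=8 → slow++,fast++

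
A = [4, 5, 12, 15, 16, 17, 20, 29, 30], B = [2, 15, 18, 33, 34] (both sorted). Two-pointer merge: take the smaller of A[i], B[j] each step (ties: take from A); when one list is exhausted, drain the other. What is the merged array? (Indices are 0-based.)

[2, 4, 5, 12, 15, 15, 16, 17, 18, 20, 29, 30, 33, 34]

i=0 j=0: A[i]=4>B[j]=2 take 2, j++
i=0 j=1: A[i]=4<=B[j]=15 take 4, i++
i=1 j=1: A[i]=5<=B[j]=15 take 5, i++
i=2 j=1: A[i]=12<=B[j]=15 take 12, i++
i=3 j=1: A[i]=15<=B[j]=15 take 15, i++
i=4 j=1: A[i]=16>B[j]=15 take 15, j++
i=4 j=2: A[i]=16<=B[j]=18 take 16, i++
i=5 j=2: A[i]=17<=B[j]=18 take 17, i++
i=6 j=2: A[i]=20>B[j]=18 take 18, j++
i=6 j=3: A[i]=20<=B[j]=33 take 20, i++
i=7 j=3: A[i]=29<=B[j]=33 take 29, i++
i=8 j=3: A[i]=30<=B[j]=33 take 30, i++
i=9 j=3: A done, take B[j]=33, j++
i=9 j=4: A done, take B[j]=34, j++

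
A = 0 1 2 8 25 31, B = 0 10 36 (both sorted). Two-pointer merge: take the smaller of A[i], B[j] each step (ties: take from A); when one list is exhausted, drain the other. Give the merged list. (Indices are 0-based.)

i=0 j=0: A[i]=0<=B[j]=0 take 0, i++
i=1 j=0: A[i]=1>B[j]=0 take 0, j++
i=1 j=1: A[i]=1<=B[j]=10 take 1, i++
i=2 j=1: A[i]=2<=B[j]=10 take 2, i++
i=3 j=1: A[i]=8<=B[j]=10 take 8, i++
i=4 j=1: A[i]=25>B[j]=10 take 10, j++
i=4 j=2: A[i]=25<=B[j]=36 take 25, i++
i=5 j=2: A[i]=31<=B[j]=36 take 31, i++
i=6 j=2: A done, take B[j]=36, j++

[0, 0, 1, 2, 8, 10, 25, 31, 36]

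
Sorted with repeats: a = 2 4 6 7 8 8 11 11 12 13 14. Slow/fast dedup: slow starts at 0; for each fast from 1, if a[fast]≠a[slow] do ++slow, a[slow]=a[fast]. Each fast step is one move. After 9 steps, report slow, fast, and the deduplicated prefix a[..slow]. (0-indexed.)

slow=7, fast=10, prefix=[2, 4, 6, 7, 8, 11, 12, 13]

slow=0 fast=1: a[fast]=4≠a[slow]=2 write a[1]=4, slow++,fast++
slow=1 fast=2: a[fast]=6≠a[slow]=4 write a[2]=6, slow++,fast++
slow=2 fast=3: a[fast]=7≠a[slow]=6 write a[3]=7, slow++,fast++
slow=3 fast=4: a[fast]=8≠a[slow]=7 write a[4]=8, slow++,fast++
slow=4 fast=5: a[fast]=8=a[slow] dup, fast++
slow=4 fast=6: a[fast]=11≠a[slow]=8 write a[5]=11, slow++,fast++
slow=5 fast=7: a[fast]=11=a[slow] dup, fast++
slow=5 fast=8: a[fast]=12≠a[slow]=11 write a[6]=12, slow++,fast++
slow=6 fast=9: a[fast]=13≠a[slow]=12 write a[7]=13, slow++,fast++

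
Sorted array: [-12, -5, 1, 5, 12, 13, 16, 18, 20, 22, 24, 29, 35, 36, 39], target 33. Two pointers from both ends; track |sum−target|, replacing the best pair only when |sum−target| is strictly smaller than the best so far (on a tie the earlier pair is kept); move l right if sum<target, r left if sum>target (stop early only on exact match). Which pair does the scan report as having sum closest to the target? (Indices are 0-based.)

pair (13, 20) with sum 33 (|Δ|=0)

l=0 r=14: -12+39=27 d=6 *, l++
l=1 r=14: -5+39=34 d=1 *, r--
l=1 r=13: -5+36=31 d=2, l++
l=2 r=13: 1+36=37 d=4, r--
l=2 r=12: 1+35=36 d=3, r--
l=2 r=11: 1+29=30 d=3, l++
l=3 r=11: 5+29=34 d=1, r--
l=3 r=10: 5+24=29 d=4, l++
l=4 r=10: 12+24=36 d=3, r--
l=4 r=9: 12+22=34 d=1, r--
l=4 r=8: 12+20=32 d=1, l++
l=5 r=8: 13+20=33 d=0 *, stop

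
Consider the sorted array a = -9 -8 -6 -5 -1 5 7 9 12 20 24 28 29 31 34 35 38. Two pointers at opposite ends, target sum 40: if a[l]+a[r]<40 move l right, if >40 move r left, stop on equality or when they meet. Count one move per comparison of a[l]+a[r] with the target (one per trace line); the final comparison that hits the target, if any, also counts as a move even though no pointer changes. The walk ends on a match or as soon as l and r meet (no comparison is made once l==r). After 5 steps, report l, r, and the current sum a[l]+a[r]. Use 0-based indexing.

l=0 r=16: -9+38=29 <40, l++
l=1 r=16: -8+38=30 <40, l++
l=2 r=16: -6+38=32 <40, l++
l=3 r=16: -5+38=33 <40, l++
l=4 r=16: -1+38=37 <40, l++

l=5, r=16, sum=43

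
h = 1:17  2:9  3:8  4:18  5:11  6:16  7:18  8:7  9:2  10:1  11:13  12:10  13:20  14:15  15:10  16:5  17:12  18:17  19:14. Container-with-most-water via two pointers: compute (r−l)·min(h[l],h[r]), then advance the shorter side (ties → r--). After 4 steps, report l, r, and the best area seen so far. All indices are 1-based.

l=1, r=15, best area=289

[1,19] min(17,14)*18=252 best=252 * → r--
[1,18] min(17,17)*17=289 best=289 * → r--
[1,17] min(17,12)*16=192 best=289 → r--
[1,16] min(17,5)*15=75 best=289 → r--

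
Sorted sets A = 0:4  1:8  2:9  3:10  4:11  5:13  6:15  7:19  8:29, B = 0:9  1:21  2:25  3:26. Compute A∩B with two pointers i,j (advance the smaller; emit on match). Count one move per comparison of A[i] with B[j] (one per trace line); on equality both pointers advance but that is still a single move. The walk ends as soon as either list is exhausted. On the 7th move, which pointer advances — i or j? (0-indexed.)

[i=0,j=0] 4<9 → i++
[i=1,j=0] 8<9 → i++
[i=2,j=0] 9==9 emit → i++,j++
[i=3,j=1] 10<21 → i++
[i=4,j=1] 11<21 → i++
[i=5,j=1] 13<21 → i++
[i=6,j=1] 15<21 → i++

i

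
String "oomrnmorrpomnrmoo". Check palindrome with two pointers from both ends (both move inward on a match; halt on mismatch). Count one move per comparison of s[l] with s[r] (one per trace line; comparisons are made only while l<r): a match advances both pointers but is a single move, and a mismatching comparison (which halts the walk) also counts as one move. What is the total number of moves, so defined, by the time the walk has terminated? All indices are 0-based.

[0,16] 'o'=='o' → l++,r--
[1,15] 'o'=='o' → l++,r--
[2,14] 'm'=='m' → l++,r--
[3,13] 'r'=='r' → l++,r--
[4,12] 'n'=='n' → l++,r--
[5,11] 'm'=='m' → l++,r--
[6,10] 'o'=='o' → l++,r--
[7,9] 'r'!='p' → stop

8 moves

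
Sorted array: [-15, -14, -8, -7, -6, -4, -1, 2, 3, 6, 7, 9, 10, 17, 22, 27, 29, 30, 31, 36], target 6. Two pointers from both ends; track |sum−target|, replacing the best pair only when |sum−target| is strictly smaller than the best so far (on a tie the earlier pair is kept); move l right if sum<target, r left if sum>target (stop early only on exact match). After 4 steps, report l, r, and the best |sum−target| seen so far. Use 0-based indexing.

[0,19] -15+36=21 d=15 * → r--
[0,18] -15+31=16 d=10 * → r--
[0,17] -15+30=15 d=9 * → r--
[0,16] -15+29=14 d=8 * → r--

l=0, r=15, best |Δ|=8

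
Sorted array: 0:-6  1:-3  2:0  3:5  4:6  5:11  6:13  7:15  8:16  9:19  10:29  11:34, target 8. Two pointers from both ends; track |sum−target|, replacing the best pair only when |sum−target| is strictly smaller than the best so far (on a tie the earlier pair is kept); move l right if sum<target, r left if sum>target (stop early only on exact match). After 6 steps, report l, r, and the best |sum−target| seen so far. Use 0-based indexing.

l=1, r=6, best |Δ|=1

[0,11] -6+34=28 d=20 * → r--
[0,10] -6+29=23 d=15 * → r--
[0,9] -6+19=13 d=5 * → r--
[0,8] -6+16=10 d=2 * → r--
[0,7] -6+15=9 d=1 * → r--
[0,6] -6+13=7 d=1 → l++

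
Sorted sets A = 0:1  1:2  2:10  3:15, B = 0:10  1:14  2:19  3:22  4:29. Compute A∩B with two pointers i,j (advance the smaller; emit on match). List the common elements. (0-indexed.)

i=0 j=0: 1<10, i++
i=1 j=0: 2<10, i++
i=2 j=0: 10==10 emit, i++,j++
i=3 j=1: 15>14, j++
i=3 j=2: 15<19, i++

intersection = [10]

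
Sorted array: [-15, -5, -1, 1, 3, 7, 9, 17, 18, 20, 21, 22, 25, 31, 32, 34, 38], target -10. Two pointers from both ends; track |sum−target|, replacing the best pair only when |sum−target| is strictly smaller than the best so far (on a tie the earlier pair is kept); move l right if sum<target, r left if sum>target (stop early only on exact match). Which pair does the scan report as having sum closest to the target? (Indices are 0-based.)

l=0 r=16: -15+38=23 d=33 *, r--
l=0 r=15: -15+34=19 d=29 *, r--
l=0 r=14: -15+32=17 d=27 *, r--
l=0 r=13: -15+31=16 d=26 *, r--
l=0 r=12: -15+25=10 d=20 *, r--
l=0 r=11: -15+22=7 d=17 *, r--
l=0 r=10: -15+21=6 d=16 *, r--
l=0 r=9: -15+20=5 d=15 *, r--
l=0 r=8: -15+18=3 d=13 *, r--
l=0 r=7: -15+17=2 d=12 *, r--
l=0 r=6: -15+9=-6 d=4 *, r--
l=0 r=5: -15+7=-8 d=2 *, r--
l=0 r=4: -15+3=-12 d=2, l++
l=1 r=4: -5+3=-2 d=8, r--
l=1 r=3: -5+1=-4 d=6, r--
l=1 r=2: -5+-1=-6 d=4, r--

pair (-15, 7) with sum -8 (|Δ|=2)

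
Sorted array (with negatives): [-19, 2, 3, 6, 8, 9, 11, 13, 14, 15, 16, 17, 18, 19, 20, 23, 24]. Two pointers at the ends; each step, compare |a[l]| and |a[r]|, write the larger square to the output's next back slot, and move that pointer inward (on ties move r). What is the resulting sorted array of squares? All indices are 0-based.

[4, 9, 36, 64, 81, 121, 169, 196, 225, 256, 289, 324, 361, 361, 400, 529, 576]

l=0 r=16: |-19|<=|24| out[16]=576, r--
l=0 r=15: |-19|<=|23| out[15]=529, r--
l=0 r=14: |-19|<=|20| out[14]=400, r--
l=0 r=13: |-19|<=|19| out[13]=361, r--
l=0 r=12: |-19|>|18| out[12]=361, l++
l=1 r=12: |2|<=|18| out[11]=324, r--
l=1 r=11: |2|<=|17| out[10]=289, r--
l=1 r=10: |2|<=|16| out[9]=256, r--
l=1 r=9: |2|<=|15| out[8]=225, r--
l=1 r=8: |2|<=|14| out[7]=196, r--
l=1 r=7: |2|<=|13| out[6]=169, r--
l=1 r=6: |2|<=|11| out[5]=121, r--
l=1 r=5: |2|<=|9| out[4]=81, r--
l=1 r=4: |2|<=|8| out[3]=64, r--
l=1 r=3: |2|<=|6| out[2]=36, r--
l=1 r=2: |2|<=|3| out[1]=9, r--
l=1 r=1: |2|<=|2| out[0]=4, r--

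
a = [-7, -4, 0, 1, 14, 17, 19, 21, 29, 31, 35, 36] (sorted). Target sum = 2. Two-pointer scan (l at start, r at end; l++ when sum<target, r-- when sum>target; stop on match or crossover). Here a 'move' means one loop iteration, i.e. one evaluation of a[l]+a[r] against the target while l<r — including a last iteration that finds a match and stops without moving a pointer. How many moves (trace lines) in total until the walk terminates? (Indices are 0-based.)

[0,11] -7+36=29 >2 → r--
[0,10] -7+35=28 >2 → r--
[0,9] -7+31=24 >2 → r--
[0,8] -7+29=22 >2 → r--
[0,7] -7+21=14 >2 → r--
[0,6] -7+19=12 >2 → r--
[0,5] -7+17=10 >2 → r--
[0,4] -7+14=7 >2 → r--
[0,3] -7+1=-6 <2 → l++
[1,3] -4+1=-3 <2 → l++
[2,3] 0+1=1 <2 → l++

11 moves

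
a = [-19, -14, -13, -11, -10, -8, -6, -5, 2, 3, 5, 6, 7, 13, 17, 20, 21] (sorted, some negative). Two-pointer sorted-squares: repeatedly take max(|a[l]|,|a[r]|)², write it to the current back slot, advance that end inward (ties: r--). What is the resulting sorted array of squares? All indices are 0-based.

[4, 9, 25, 25, 36, 36, 49, 64, 100, 121, 169, 169, 196, 289, 361, 400, 441]

[0,16] |-19|<=|21| out[16]=441 → r--
[0,15] |-19|<=|20| out[15]=400 → r--
[0,14] |-19|>|17| out[14]=361 → l++
[1,14] |-14|<=|17| out[13]=289 → r--
[1,13] |-14|>|13| out[12]=196 → l++
[2,13] |-13|<=|13| out[11]=169 → r--
[2,12] |-13|>|7| out[10]=169 → l++
[3,12] |-11|>|7| out[9]=121 → l++
[4,12] |-10|>|7| out[8]=100 → l++
[5,12] |-8|>|7| out[7]=64 → l++
[6,12] |-6|<=|7| out[6]=49 → r--
[6,11] |-6|<=|6| out[5]=36 → r--
[6,10] |-6|>|5| out[4]=36 → l++
[7,10] |-5|<=|5| out[3]=25 → r--
[7,9] |-5|>|3| out[2]=25 → l++
[8,9] |2|<=|3| out[1]=9 → r--
[8,8] |2|<=|2| out[0]=4 → r--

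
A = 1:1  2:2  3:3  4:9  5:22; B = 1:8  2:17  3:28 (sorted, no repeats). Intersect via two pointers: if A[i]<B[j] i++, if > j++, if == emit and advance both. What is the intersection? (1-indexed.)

intersection = []

[i=1,j=1] 1<8 → i++
[i=2,j=1] 2<8 → i++
[i=3,j=1] 3<8 → i++
[i=4,j=1] 9>8 → j++
[i=4,j=2] 9<17 → i++
[i=5,j=2] 22>17 → j++
[i=5,j=3] 22<28 → i++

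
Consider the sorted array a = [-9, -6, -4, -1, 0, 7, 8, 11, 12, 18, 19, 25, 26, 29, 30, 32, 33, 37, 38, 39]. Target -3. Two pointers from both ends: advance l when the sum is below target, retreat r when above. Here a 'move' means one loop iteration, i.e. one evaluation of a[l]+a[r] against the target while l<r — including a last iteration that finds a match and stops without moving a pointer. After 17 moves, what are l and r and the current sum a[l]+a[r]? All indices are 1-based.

l=1 r=20: -9+39=30 >-3, r--
l=1 r=19: -9+38=29 >-3, r--
l=1 r=18: -9+37=28 >-3, r--
l=1 r=17: -9+33=24 >-3, r--
l=1 r=16: -9+32=23 >-3, r--
l=1 r=15: -9+30=21 >-3, r--
l=1 r=14: -9+29=20 >-3, r--
l=1 r=13: -9+26=17 >-3, r--
l=1 r=12: -9+25=16 >-3, r--
l=1 r=11: -9+19=10 >-3, r--
l=1 r=10: -9+18=9 >-3, r--
l=1 r=9: -9+12=3 >-3, r--
l=1 r=8: -9+11=2 >-3, r--
l=1 r=7: -9+8=-1 >-3, r--
l=1 r=6: -9+7=-2 >-3, r--
l=1 r=5: -9+0=-9 <-3, l++
l=2 r=5: -6+0=-6 <-3, l++

l=3, r=5, sum=-4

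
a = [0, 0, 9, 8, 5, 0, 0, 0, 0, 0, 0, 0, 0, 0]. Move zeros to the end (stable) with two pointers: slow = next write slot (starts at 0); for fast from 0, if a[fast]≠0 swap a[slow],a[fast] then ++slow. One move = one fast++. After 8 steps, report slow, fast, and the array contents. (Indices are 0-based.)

(s=0,f=0) a[fast]=0 → fast++
(s=0,f=1) a[fast]=0 → fast++
(s=0,f=2) a[fast]=9≠0 swap→a[0]=9 → slow++,fast++
(s=1,f=3) a[fast]=8≠0 swap→a[1]=8 → slow++,fast++
(s=2,f=4) a[fast]=5≠0 swap→a[2]=5 → slow++,fast++
(s=3,f=5) a[fast]=0 → fast++
(s=3,f=6) a[fast]=0 → fast++
(s=3,f=7) a[fast]=0 → fast++

slow=3, fast=8, a=[9, 8, 5, 0, 0, 0, 0, 0, 0, 0, 0, 0, 0, 0]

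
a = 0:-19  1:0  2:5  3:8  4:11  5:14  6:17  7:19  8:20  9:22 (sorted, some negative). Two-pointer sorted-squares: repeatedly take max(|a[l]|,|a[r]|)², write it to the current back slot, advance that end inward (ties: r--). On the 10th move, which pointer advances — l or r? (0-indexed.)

r

l=0 r=9: |-19|<=|22| out[9]=484, r--
l=0 r=8: |-19|<=|20| out[8]=400, r--
l=0 r=7: |-19|<=|19| out[7]=361, r--
l=0 r=6: |-19|>|17| out[6]=361, l++
l=1 r=6: |0|<=|17| out[5]=289, r--
l=1 r=5: |0|<=|14| out[4]=196, r--
l=1 r=4: |0|<=|11| out[3]=121, r--
l=1 r=3: |0|<=|8| out[2]=64, r--
l=1 r=2: |0|<=|5| out[1]=25, r--
l=1 r=1: |0|<=|0| out[0]=0, r--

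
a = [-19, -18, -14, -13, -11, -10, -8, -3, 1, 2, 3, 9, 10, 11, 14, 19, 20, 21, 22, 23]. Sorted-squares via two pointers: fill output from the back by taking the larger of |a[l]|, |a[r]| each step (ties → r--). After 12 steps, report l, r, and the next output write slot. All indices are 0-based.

l=5, r=12, next write slot=7

[0,19] |-19|<=|23| out[19]=529 → r--
[0,18] |-19|<=|22| out[18]=484 → r--
[0,17] |-19|<=|21| out[17]=441 → r--
[0,16] |-19|<=|20| out[16]=400 → r--
[0,15] |-19|<=|19| out[15]=361 → r--
[0,14] |-19|>|14| out[14]=361 → l++
[1,14] |-18|>|14| out[13]=324 → l++
[2,14] |-14|<=|14| out[12]=196 → r--
[2,13] |-14|>|11| out[11]=196 → l++
[3,13] |-13|>|11| out[10]=169 → l++
[4,13] |-11|<=|11| out[9]=121 → r--
[4,12] |-11|>|10| out[8]=121 → l++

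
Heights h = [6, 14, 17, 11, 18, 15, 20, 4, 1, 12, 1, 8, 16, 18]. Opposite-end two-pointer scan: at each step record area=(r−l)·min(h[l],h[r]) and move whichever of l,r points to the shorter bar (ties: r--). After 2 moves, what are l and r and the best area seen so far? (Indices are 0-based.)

l=2, r=13, best area=168

[0,13] min(6,18)*13=78 best=78 * → l++
[1,13] min(14,18)*12=168 best=168 * → l++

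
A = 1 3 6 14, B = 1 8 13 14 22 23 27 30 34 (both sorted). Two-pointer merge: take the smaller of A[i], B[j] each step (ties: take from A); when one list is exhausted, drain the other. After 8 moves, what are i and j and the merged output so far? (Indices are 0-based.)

i=4, j=4, merged so far=[1, 1, 3, 6, 8, 13, 14, 14]

i=0 j=0: A[i]=1<=B[j]=1 take 1, i++
i=1 j=0: A[i]=3>B[j]=1 take 1, j++
i=1 j=1: A[i]=3<=B[j]=8 take 3, i++
i=2 j=1: A[i]=6<=B[j]=8 take 6, i++
i=3 j=1: A[i]=14>B[j]=8 take 8, j++
i=3 j=2: A[i]=14>B[j]=13 take 13, j++
i=3 j=3: A[i]=14<=B[j]=14 take 14, i++
i=4 j=3: A done, take B[j]=14, j++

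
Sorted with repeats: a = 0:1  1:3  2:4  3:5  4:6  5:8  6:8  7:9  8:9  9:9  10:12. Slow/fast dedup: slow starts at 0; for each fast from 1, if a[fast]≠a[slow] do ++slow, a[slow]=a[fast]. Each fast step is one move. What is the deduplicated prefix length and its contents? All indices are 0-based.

slow=0 fast=1: a[fast]=3≠a[slow]=1 write a[1]=3, slow++,fast++
slow=1 fast=2: a[fast]=4≠a[slow]=3 write a[2]=4, slow++,fast++
slow=2 fast=3: a[fast]=5≠a[slow]=4 write a[3]=5, slow++,fast++
slow=3 fast=4: a[fast]=6≠a[slow]=5 write a[4]=6, slow++,fast++
slow=4 fast=5: a[fast]=8≠a[slow]=6 write a[5]=8, slow++,fast++
slow=5 fast=6: a[fast]=8=a[slow] dup, fast++
slow=5 fast=7: a[fast]=9≠a[slow]=8 write a[6]=9, slow++,fast++
slow=6 fast=8: a[fast]=9=a[slow] dup, fast++
slow=6 fast=9: a[fast]=9=a[slow] dup, fast++
slow=6 fast=10: a[fast]=12≠a[slow]=9 write a[7]=12, slow++,fast++

length 8; prefix = [1, 3, 4, 5, 6, 8, 9, 12]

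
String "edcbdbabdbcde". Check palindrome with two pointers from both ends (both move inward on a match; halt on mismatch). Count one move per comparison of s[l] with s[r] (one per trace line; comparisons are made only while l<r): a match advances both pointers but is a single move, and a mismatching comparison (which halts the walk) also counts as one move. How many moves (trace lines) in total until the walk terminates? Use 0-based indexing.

l=0 r=12: 'e'=='e', l++,r--
l=1 r=11: 'd'=='d', l++,r--
l=2 r=10: 'c'=='c', l++,r--
l=3 r=9: 'b'=='b', l++,r--
l=4 r=8: 'd'=='d', l++,r--
l=5 r=7: 'b'=='b', l++,r--

6 moves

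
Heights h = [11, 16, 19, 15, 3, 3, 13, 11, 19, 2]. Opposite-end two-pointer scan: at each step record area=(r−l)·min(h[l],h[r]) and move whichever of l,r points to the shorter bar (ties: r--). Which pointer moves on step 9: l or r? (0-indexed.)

r

[0,9] min(11,2)*9=18 best=18 * → r--
[0,8] min(11,19)*8=88 best=88 * → l++
[1,8] min(16,19)*7=112 best=112 * → l++
[2,8] min(19,19)*6=114 best=114 * → r--
[2,7] min(19,11)*5=55 best=114 → r--
[2,6] min(19,13)*4=52 best=114 → r--
[2,5] min(19,3)*3=9 best=114 → r--
[2,4] min(19,3)*2=6 best=114 → r--
[2,3] min(19,15)*1=15 best=114 → r--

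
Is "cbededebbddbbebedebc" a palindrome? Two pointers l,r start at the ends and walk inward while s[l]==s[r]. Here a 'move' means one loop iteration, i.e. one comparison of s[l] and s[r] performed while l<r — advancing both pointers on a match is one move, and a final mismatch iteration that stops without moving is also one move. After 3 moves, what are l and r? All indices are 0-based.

l=0 r=19: 'c'=='c', l++,r--
l=1 r=18: 'b'=='b', l++,r--
l=2 r=17: 'e'=='e', l++,r--

l=3, r=16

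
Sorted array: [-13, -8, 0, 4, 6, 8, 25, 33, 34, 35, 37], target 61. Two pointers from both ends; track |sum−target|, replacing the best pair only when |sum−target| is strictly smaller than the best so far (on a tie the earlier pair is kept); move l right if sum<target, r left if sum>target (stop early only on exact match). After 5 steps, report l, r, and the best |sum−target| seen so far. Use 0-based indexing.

l=5, r=10, best |Δ|=18

l=0 r=10: -13+37=24 d=37 *, l++
l=1 r=10: -8+37=29 d=32 *, l++
l=2 r=10: 0+37=37 d=24 *, l++
l=3 r=10: 4+37=41 d=20 *, l++
l=4 r=10: 6+37=43 d=18 *, l++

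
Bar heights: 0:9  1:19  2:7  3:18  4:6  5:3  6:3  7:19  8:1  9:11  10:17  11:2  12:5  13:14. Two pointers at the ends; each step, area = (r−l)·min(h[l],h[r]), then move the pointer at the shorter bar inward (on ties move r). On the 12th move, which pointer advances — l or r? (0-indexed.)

[0,13] min(9,14)*13=117 best=117 * → l++
[1,13] min(19,14)*12=168 best=168 * → r--
[1,12] min(19,5)*11=55 best=168 → r--
[1,11] min(19,2)*10=20 best=168 → r--
[1,10] min(19,17)*9=153 best=168 → r--
[1,9] min(19,11)*8=88 best=168 → r--
[1,8] min(19,1)*7=7 best=168 → r--
[1,7] min(19,19)*6=114 best=168 → r--
[1,6] min(19,3)*5=15 best=168 → r--
[1,5] min(19,3)*4=12 best=168 → r--
[1,4] min(19,6)*3=18 best=168 → r--
[1,3] min(19,18)*2=36 best=168 → r--

r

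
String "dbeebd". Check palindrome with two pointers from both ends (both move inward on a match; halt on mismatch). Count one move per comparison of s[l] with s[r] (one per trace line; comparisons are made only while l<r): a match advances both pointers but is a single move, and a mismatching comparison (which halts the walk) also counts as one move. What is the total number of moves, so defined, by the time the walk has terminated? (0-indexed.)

[0,5] 'd'=='d' → l++,r--
[1,4] 'b'=='b' → l++,r--
[2,3] 'e'=='e' → l++,r--

3 moves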